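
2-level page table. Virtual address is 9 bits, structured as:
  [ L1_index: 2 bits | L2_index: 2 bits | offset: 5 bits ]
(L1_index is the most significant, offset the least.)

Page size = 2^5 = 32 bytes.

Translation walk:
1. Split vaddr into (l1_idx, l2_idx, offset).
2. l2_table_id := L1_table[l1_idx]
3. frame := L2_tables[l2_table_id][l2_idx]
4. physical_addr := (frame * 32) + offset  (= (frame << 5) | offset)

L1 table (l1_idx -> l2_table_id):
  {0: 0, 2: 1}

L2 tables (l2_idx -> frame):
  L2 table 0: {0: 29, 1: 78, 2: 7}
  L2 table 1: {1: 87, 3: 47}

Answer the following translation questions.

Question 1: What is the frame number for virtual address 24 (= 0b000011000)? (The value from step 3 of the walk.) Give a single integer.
vaddr = 24: l1_idx=0, l2_idx=0
L1[0] = 0; L2[0][0] = 29

Answer: 29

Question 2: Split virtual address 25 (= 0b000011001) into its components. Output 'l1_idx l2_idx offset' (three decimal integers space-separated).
Answer: 0 0 25

Derivation:
vaddr = 25 = 0b000011001
  top 2 bits -> l1_idx = 0
  next 2 bits -> l2_idx = 0
  bottom 5 bits -> offset = 25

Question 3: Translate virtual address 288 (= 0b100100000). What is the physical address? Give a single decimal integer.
Answer: 2784

Derivation:
vaddr = 288 = 0b100100000
Split: l1_idx=2, l2_idx=1, offset=0
L1[2] = 1
L2[1][1] = 87
paddr = 87 * 32 + 0 = 2784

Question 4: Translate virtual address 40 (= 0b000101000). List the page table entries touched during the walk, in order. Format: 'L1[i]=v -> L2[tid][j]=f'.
vaddr = 40 = 0b000101000
Split: l1_idx=0, l2_idx=1, offset=8

Answer: L1[0]=0 -> L2[0][1]=78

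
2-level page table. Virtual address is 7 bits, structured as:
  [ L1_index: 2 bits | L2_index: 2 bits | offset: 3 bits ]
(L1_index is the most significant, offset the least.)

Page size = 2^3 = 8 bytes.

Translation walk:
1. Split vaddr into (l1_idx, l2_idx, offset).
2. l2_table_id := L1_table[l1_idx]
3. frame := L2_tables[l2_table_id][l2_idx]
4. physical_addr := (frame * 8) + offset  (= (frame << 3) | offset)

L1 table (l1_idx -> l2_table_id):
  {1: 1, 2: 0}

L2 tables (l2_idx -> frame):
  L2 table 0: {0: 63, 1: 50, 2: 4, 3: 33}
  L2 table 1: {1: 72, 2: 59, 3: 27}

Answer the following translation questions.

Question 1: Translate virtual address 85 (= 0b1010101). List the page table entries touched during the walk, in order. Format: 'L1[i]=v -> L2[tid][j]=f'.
Answer: L1[2]=0 -> L2[0][2]=4

Derivation:
vaddr = 85 = 0b1010101
Split: l1_idx=2, l2_idx=2, offset=5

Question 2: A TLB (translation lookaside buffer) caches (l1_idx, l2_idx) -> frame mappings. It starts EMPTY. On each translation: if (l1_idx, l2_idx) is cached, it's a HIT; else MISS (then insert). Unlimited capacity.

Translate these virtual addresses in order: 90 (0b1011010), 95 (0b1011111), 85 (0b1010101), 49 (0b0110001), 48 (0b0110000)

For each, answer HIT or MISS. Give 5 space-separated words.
Answer: MISS HIT MISS MISS HIT

Derivation:
vaddr=90: (2,3) not in TLB -> MISS, insert
vaddr=95: (2,3) in TLB -> HIT
vaddr=85: (2,2) not in TLB -> MISS, insert
vaddr=49: (1,2) not in TLB -> MISS, insert
vaddr=48: (1,2) in TLB -> HIT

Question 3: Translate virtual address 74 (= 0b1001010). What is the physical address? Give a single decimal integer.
vaddr = 74 = 0b1001010
Split: l1_idx=2, l2_idx=1, offset=2
L1[2] = 0
L2[0][1] = 50
paddr = 50 * 8 + 2 = 402

Answer: 402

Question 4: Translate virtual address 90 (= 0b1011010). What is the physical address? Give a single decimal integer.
vaddr = 90 = 0b1011010
Split: l1_idx=2, l2_idx=3, offset=2
L1[2] = 0
L2[0][3] = 33
paddr = 33 * 8 + 2 = 266

Answer: 266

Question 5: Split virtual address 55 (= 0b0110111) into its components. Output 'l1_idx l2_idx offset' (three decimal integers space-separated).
Answer: 1 2 7

Derivation:
vaddr = 55 = 0b0110111
  top 2 bits -> l1_idx = 1
  next 2 bits -> l2_idx = 2
  bottom 3 bits -> offset = 7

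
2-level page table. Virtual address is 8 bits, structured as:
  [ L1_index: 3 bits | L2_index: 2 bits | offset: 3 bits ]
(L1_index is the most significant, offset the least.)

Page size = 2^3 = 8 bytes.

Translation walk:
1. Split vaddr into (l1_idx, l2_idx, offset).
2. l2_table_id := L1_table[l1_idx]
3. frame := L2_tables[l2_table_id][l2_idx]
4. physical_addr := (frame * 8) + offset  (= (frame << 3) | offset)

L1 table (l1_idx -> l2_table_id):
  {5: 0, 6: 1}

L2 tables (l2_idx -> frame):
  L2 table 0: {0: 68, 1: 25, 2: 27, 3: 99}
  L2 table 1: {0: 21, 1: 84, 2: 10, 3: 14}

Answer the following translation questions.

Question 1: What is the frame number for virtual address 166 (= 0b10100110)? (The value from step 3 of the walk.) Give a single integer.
Answer: 68

Derivation:
vaddr = 166: l1_idx=5, l2_idx=0
L1[5] = 0; L2[0][0] = 68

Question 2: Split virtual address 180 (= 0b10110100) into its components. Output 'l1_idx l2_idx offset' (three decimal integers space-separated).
vaddr = 180 = 0b10110100
  top 3 bits -> l1_idx = 5
  next 2 bits -> l2_idx = 2
  bottom 3 bits -> offset = 4

Answer: 5 2 4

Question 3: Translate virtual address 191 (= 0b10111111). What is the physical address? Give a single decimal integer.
vaddr = 191 = 0b10111111
Split: l1_idx=5, l2_idx=3, offset=7
L1[5] = 0
L2[0][3] = 99
paddr = 99 * 8 + 7 = 799

Answer: 799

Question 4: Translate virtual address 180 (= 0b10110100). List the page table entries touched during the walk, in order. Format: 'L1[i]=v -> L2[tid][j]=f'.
vaddr = 180 = 0b10110100
Split: l1_idx=5, l2_idx=2, offset=4

Answer: L1[5]=0 -> L2[0][2]=27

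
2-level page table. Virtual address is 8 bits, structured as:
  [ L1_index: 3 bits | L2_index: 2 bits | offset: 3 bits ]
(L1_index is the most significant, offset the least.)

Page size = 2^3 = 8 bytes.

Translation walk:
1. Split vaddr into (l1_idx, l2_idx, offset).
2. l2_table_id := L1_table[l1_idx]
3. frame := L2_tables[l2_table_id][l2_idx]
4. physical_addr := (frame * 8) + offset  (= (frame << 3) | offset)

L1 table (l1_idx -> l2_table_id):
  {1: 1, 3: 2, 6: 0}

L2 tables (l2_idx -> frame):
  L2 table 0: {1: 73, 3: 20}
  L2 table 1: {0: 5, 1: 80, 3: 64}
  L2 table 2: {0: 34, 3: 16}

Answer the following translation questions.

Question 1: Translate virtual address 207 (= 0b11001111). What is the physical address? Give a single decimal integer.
Answer: 591

Derivation:
vaddr = 207 = 0b11001111
Split: l1_idx=6, l2_idx=1, offset=7
L1[6] = 0
L2[0][1] = 73
paddr = 73 * 8 + 7 = 591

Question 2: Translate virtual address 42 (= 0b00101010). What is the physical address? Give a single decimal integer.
Answer: 642

Derivation:
vaddr = 42 = 0b00101010
Split: l1_idx=1, l2_idx=1, offset=2
L1[1] = 1
L2[1][1] = 80
paddr = 80 * 8 + 2 = 642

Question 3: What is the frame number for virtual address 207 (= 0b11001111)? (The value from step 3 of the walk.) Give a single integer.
vaddr = 207: l1_idx=6, l2_idx=1
L1[6] = 0; L2[0][1] = 73

Answer: 73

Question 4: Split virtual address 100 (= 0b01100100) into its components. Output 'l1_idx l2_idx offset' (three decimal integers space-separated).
vaddr = 100 = 0b01100100
  top 3 bits -> l1_idx = 3
  next 2 bits -> l2_idx = 0
  bottom 3 bits -> offset = 4

Answer: 3 0 4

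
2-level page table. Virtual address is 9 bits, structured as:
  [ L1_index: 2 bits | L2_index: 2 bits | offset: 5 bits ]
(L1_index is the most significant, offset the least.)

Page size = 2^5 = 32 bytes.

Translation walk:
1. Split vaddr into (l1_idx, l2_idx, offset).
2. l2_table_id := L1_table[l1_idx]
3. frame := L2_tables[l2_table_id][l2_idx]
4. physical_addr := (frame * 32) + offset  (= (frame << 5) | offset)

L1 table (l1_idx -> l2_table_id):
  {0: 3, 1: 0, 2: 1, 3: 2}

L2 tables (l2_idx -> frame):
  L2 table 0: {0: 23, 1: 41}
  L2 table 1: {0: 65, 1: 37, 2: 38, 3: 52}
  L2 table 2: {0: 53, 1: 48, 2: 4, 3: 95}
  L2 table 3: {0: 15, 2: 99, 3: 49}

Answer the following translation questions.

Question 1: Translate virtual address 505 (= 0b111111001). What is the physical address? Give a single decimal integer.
Answer: 3065

Derivation:
vaddr = 505 = 0b111111001
Split: l1_idx=3, l2_idx=3, offset=25
L1[3] = 2
L2[2][3] = 95
paddr = 95 * 32 + 25 = 3065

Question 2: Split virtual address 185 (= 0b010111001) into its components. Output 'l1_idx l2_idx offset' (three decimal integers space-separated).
vaddr = 185 = 0b010111001
  top 2 bits -> l1_idx = 1
  next 2 bits -> l2_idx = 1
  bottom 5 bits -> offset = 25

Answer: 1 1 25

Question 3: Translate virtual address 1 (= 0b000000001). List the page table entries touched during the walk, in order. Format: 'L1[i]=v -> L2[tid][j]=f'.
Answer: L1[0]=3 -> L2[3][0]=15

Derivation:
vaddr = 1 = 0b000000001
Split: l1_idx=0, l2_idx=0, offset=1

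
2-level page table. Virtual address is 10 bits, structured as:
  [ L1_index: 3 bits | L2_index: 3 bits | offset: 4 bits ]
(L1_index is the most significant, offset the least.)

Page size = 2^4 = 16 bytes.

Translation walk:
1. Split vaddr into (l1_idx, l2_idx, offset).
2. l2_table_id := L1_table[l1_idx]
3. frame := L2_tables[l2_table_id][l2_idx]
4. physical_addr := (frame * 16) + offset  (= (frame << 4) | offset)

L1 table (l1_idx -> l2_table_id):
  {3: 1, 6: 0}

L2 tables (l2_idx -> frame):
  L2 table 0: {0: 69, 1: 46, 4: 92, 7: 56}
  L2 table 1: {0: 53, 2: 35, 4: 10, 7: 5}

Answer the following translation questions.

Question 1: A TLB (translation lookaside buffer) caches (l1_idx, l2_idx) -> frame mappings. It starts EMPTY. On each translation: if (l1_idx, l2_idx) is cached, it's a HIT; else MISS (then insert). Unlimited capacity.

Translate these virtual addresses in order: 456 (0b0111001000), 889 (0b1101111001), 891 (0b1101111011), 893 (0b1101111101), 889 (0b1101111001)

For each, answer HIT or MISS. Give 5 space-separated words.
vaddr=456: (3,4) not in TLB -> MISS, insert
vaddr=889: (6,7) not in TLB -> MISS, insert
vaddr=891: (6,7) in TLB -> HIT
vaddr=893: (6,7) in TLB -> HIT
vaddr=889: (6,7) in TLB -> HIT

Answer: MISS MISS HIT HIT HIT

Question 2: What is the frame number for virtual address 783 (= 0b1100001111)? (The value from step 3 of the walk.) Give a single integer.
vaddr = 783: l1_idx=6, l2_idx=0
L1[6] = 0; L2[0][0] = 69

Answer: 69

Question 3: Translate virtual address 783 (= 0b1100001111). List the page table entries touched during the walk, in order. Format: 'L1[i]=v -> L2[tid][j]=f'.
Answer: L1[6]=0 -> L2[0][0]=69

Derivation:
vaddr = 783 = 0b1100001111
Split: l1_idx=6, l2_idx=0, offset=15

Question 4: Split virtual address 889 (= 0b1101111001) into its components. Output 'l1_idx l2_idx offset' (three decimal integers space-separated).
Answer: 6 7 9

Derivation:
vaddr = 889 = 0b1101111001
  top 3 bits -> l1_idx = 6
  next 3 bits -> l2_idx = 7
  bottom 4 bits -> offset = 9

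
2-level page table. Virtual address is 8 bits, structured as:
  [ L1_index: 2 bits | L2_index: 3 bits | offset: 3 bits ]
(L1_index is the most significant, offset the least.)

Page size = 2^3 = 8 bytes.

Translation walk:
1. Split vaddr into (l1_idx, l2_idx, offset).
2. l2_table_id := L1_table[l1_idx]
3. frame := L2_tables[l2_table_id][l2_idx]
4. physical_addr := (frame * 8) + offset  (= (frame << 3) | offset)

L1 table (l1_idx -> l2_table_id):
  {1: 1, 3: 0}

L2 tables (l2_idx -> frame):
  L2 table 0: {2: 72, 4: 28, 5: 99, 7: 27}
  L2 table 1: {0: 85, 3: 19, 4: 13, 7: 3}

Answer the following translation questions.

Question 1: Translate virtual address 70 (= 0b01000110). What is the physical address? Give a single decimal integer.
Answer: 686

Derivation:
vaddr = 70 = 0b01000110
Split: l1_idx=1, l2_idx=0, offset=6
L1[1] = 1
L2[1][0] = 85
paddr = 85 * 8 + 6 = 686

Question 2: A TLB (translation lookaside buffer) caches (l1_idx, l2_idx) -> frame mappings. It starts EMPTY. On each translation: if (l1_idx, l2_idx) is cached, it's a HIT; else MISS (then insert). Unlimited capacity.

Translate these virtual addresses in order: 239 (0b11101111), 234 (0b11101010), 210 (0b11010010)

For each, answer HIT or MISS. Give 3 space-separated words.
Answer: MISS HIT MISS

Derivation:
vaddr=239: (3,5) not in TLB -> MISS, insert
vaddr=234: (3,5) in TLB -> HIT
vaddr=210: (3,2) not in TLB -> MISS, insert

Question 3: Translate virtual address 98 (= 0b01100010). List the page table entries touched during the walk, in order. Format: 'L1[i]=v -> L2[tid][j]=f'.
Answer: L1[1]=1 -> L2[1][4]=13

Derivation:
vaddr = 98 = 0b01100010
Split: l1_idx=1, l2_idx=4, offset=2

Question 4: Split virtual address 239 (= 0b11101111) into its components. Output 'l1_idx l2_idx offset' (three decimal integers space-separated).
Answer: 3 5 7

Derivation:
vaddr = 239 = 0b11101111
  top 2 bits -> l1_idx = 3
  next 3 bits -> l2_idx = 5
  bottom 3 bits -> offset = 7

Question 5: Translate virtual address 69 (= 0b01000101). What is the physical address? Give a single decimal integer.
Answer: 685

Derivation:
vaddr = 69 = 0b01000101
Split: l1_idx=1, l2_idx=0, offset=5
L1[1] = 1
L2[1][0] = 85
paddr = 85 * 8 + 5 = 685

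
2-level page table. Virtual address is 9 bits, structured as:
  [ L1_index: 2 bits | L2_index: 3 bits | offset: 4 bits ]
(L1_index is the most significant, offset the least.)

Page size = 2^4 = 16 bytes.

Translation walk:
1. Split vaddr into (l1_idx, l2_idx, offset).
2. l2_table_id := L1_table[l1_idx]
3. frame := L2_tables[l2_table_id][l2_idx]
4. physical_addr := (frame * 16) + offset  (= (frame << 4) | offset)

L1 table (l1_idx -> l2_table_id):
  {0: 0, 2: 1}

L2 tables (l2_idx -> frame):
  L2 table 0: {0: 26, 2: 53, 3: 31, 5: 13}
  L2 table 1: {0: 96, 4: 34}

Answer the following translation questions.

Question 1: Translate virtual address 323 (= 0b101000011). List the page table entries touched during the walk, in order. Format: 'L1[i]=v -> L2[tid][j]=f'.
vaddr = 323 = 0b101000011
Split: l1_idx=2, l2_idx=4, offset=3

Answer: L1[2]=1 -> L2[1][4]=34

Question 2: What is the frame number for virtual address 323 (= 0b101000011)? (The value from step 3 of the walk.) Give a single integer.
vaddr = 323: l1_idx=2, l2_idx=4
L1[2] = 1; L2[1][4] = 34

Answer: 34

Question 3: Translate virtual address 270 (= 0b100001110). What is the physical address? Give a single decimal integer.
Answer: 1550

Derivation:
vaddr = 270 = 0b100001110
Split: l1_idx=2, l2_idx=0, offset=14
L1[2] = 1
L2[1][0] = 96
paddr = 96 * 16 + 14 = 1550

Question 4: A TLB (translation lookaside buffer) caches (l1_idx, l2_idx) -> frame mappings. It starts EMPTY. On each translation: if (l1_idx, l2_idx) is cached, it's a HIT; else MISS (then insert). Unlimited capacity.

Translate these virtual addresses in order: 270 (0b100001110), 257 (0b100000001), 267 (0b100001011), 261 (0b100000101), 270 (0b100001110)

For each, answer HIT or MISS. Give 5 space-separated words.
Answer: MISS HIT HIT HIT HIT

Derivation:
vaddr=270: (2,0) not in TLB -> MISS, insert
vaddr=257: (2,0) in TLB -> HIT
vaddr=267: (2,0) in TLB -> HIT
vaddr=261: (2,0) in TLB -> HIT
vaddr=270: (2,0) in TLB -> HIT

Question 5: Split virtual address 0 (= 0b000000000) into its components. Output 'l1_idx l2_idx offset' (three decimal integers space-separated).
Answer: 0 0 0

Derivation:
vaddr = 0 = 0b000000000
  top 2 bits -> l1_idx = 0
  next 3 bits -> l2_idx = 0
  bottom 4 bits -> offset = 0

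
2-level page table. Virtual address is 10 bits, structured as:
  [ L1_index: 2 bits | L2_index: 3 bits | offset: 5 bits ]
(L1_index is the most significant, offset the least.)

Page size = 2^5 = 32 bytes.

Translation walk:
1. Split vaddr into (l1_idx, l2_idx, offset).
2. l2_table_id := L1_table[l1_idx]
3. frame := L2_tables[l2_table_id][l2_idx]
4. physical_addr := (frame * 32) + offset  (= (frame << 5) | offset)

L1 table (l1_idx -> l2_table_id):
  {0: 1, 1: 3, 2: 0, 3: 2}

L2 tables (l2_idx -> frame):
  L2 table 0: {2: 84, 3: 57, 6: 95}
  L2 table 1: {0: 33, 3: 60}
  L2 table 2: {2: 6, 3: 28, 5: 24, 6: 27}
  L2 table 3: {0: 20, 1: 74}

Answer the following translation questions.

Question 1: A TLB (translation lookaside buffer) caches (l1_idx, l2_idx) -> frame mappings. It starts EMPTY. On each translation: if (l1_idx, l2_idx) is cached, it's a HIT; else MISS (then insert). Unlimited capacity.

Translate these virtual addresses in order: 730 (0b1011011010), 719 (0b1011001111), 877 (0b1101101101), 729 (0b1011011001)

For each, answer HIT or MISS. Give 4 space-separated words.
Answer: MISS HIT MISS HIT

Derivation:
vaddr=730: (2,6) not in TLB -> MISS, insert
vaddr=719: (2,6) in TLB -> HIT
vaddr=877: (3,3) not in TLB -> MISS, insert
vaddr=729: (2,6) in TLB -> HIT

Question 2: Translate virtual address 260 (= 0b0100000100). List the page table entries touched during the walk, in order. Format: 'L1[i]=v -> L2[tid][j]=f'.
vaddr = 260 = 0b0100000100
Split: l1_idx=1, l2_idx=0, offset=4

Answer: L1[1]=3 -> L2[3][0]=20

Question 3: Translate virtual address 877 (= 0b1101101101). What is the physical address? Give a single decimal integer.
Answer: 909

Derivation:
vaddr = 877 = 0b1101101101
Split: l1_idx=3, l2_idx=3, offset=13
L1[3] = 2
L2[2][3] = 28
paddr = 28 * 32 + 13 = 909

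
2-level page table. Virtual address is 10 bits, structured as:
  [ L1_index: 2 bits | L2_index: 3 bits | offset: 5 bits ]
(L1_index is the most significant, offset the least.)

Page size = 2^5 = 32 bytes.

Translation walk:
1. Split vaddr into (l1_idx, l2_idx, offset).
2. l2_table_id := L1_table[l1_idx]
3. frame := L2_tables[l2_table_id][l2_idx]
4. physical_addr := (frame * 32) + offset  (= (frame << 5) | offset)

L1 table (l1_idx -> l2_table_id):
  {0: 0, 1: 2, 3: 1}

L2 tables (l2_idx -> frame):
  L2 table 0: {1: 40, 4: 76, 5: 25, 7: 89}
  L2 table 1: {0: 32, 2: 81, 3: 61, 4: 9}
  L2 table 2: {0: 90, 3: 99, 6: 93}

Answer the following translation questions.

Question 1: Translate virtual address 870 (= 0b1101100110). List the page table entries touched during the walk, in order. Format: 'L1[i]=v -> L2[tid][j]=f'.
vaddr = 870 = 0b1101100110
Split: l1_idx=3, l2_idx=3, offset=6

Answer: L1[3]=1 -> L2[1][3]=61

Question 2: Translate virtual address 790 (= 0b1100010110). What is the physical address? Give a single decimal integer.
vaddr = 790 = 0b1100010110
Split: l1_idx=3, l2_idx=0, offset=22
L1[3] = 1
L2[1][0] = 32
paddr = 32 * 32 + 22 = 1046

Answer: 1046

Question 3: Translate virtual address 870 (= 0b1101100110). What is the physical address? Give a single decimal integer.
Answer: 1958

Derivation:
vaddr = 870 = 0b1101100110
Split: l1_idx=3, l2_idx=3, offset=6
L1[3] = 1
L2[1][3] = 61
paddr = 61 * 32 + 6 = 1958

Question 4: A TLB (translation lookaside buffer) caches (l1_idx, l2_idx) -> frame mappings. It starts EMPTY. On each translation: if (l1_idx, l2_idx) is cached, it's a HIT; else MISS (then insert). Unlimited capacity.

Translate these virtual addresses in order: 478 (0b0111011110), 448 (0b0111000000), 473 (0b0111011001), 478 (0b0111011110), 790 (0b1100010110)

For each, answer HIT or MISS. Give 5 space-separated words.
vaddr=478: (1,6) not in TLB -> MISS, insert
vaddr=448: (1,6) in TLB -> HIT
vaddr=473: (1,6) in TLB -> HIT
vaddr=478: (1,6) in TLB -> HIT
vaddr=790: (3,0) not in TLB -> MISS, insert

Answer: MISS HIT HIT HIT MISS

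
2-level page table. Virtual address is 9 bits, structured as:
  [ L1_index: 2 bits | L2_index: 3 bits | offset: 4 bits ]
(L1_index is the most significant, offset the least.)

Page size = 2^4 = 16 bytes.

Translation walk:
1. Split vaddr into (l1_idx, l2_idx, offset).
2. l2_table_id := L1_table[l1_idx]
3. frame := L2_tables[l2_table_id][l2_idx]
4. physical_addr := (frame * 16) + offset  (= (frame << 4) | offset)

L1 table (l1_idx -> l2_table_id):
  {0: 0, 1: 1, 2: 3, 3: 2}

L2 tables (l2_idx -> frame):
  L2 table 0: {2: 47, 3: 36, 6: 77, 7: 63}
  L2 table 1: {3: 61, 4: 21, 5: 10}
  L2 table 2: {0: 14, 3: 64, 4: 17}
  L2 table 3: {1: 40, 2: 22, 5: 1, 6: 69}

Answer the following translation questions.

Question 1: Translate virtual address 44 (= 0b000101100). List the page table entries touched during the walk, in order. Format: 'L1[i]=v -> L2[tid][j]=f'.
vaddr = 44 = 0b000101100
Split: l1_idx=0, l2_idx=2, offset=12

Answer: L1[0]=0 -> L2[0][2]=47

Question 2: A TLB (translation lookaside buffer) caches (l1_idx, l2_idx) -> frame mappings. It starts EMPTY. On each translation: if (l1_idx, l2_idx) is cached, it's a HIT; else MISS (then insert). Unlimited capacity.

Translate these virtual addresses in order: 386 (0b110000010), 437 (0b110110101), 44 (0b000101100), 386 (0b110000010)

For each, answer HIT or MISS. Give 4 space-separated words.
vaddr=386: (3,0) not in TLB -> MISS, insert
vaddr=437: (3,3) not in TLB -> MISS, insert
vaddr=44: (0,2) not in TLB -> MISS, insert
vaddr=386: (3,0) in TLB -> HIT

Answer: MISS MISS MISS HIT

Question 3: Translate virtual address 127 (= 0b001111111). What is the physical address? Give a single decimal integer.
Answer: 1023

Derivation:
vaddr = 127 = 0b001111111
Split: l1_idx=0, l2_idx=7, offset=15
L1[0] = 0
L2[0][7] = 63
paddr = 63 * 16 + 15 = 1023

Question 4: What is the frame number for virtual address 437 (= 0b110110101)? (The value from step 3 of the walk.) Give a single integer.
Answer: 64

Derivation:
vaddr = 437: l1_idx=3, l2_idx=3
L1[3] = 2; L2[2][3] = 64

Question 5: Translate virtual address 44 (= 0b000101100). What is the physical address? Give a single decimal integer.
vaddr = 44 = 0b000101100
Split: l1_idx=0, l2_idx=2, offset=12
L1[0] = 0
L2[0][2] = 47
paddr = 47 * 16 + 12 = 764

Answer: 764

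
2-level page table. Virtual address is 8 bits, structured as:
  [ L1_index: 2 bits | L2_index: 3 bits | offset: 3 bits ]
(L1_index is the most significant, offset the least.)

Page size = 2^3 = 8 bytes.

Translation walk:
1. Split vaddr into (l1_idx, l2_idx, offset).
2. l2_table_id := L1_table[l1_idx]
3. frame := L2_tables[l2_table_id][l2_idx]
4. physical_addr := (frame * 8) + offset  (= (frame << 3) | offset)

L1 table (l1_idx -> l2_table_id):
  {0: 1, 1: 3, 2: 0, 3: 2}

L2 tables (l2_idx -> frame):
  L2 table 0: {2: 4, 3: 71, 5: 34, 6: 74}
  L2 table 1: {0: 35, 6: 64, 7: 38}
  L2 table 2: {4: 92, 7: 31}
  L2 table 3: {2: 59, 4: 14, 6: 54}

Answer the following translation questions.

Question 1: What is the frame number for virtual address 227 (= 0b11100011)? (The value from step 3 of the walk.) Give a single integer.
Answer: 92

Derivation:
vaddr = 227: l1_idx=3, l2_idx=4
L1[3] = 2; L2[2][4] = 92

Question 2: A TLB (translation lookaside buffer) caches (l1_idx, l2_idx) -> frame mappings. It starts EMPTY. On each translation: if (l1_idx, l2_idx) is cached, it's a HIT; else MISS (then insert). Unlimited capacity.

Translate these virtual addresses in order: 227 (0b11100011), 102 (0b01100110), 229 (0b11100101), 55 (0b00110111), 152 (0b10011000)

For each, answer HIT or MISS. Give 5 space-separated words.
vaddr=227: (3,4) not in TLB -> MISS, insert
vaddr=102: (1,4) not in TLB -> MISS, insert
vaddr=229: (3,4) in TLB -> HIT
vaddr=55: (0,6) not in TLB -> MISS, insert
vaddr=152: (2,3) not in TLB -> MISS, insert

Answer: MISS MISS HIT MISS MISS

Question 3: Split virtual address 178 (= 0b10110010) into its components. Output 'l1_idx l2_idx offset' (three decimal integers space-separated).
Answer: 2 6 2

Derivation:
vaddr = 178 = 0b10110010
  top 2 bits -> l1_idx = 2
  next 3 bits -> l2_idx = 6
  bottom 3 bits -> offset = 2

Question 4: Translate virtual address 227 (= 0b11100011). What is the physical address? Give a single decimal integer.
vaddr = 227 = 0b11100011
Split: l1_idx=3, l2_idx=4, offset=3
L1[3] = 2
L2[2][4] = 92
paddr = 92 * 8 + 3 = 739

Answer: 739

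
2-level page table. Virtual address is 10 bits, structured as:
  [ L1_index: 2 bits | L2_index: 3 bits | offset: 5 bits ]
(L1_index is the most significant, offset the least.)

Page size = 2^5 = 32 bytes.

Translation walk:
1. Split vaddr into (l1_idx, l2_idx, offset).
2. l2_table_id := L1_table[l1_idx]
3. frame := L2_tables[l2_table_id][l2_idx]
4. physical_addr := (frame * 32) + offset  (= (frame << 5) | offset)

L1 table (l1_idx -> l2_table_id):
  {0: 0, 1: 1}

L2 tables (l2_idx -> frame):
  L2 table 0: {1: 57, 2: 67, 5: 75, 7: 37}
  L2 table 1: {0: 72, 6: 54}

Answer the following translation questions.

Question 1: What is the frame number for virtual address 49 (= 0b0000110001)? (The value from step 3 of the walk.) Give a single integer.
Answer: 57

Derivation:
vaddr = 49: l1_idx=0, l2_idx=1
L1[0] = 0; L2[0][1] = 57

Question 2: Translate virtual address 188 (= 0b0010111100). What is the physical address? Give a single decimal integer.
vaddr = 188 = 0b0010111100
Split: l1_idx=0, l2_idx=5, offset=28
L1[0] = 0
L2[0][5] = 75
paddr = 75 * 32 + 28 = 2428

Answer: 2428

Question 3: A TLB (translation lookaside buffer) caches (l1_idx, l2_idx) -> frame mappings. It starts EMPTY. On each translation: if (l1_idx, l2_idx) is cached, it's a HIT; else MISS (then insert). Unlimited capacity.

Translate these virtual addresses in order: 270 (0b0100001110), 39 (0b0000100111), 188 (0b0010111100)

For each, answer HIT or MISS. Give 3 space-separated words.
Answer: MISS MISS MISS

Derivation:
vaddr=270: (1,0) not in TLB -> MISS, insert
vaddr=39: (0,1) not in TLB -> MISS, insert
vaddr=188: (0,5) not in TLB -> MISS, insert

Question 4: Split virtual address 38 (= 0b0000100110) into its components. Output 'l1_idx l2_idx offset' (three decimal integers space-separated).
Answer: 0 1 6

Derivation:
vaddr = 38 = 0b0000100110
  top 2 bits -> l1_idx = 0
  next 3 bits -> l2_idx = 1
  bottom 5 bits -> offset = 6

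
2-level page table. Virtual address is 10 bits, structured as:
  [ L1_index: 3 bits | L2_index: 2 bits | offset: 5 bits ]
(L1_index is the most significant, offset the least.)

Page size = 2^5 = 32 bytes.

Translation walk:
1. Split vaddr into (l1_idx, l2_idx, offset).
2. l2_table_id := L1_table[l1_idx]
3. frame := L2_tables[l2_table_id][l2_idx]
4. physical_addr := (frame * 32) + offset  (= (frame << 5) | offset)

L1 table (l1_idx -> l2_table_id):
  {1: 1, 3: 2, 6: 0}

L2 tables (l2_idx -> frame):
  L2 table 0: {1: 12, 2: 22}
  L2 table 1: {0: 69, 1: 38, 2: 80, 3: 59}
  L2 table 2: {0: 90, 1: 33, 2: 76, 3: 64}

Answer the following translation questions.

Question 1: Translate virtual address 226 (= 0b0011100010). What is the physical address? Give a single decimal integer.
Answer: 1890

Derivation:
vaddr = 226 = 0b0011100010
Split: l1_idx=1, l2_idx=3, offset=2
L1[1] = 1
L2[1][3] = 59
paddr = 59 * 32 + 2 = 1890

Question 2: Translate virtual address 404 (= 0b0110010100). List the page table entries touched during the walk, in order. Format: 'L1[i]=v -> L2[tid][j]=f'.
Answer: L1[3]=2 -> L2[2][0]=90

Derivation:
vaddr = 404 = 0b0110010100
Split: l1_idx=3, l2_idx=0, offset=20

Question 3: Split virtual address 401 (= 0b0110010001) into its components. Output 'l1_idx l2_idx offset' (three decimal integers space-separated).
vaddr = 401 = 0b0110010001
  top 3 bits -> l1_idx = 3
  next 2 bits -> l2_idx = 0
  bottom 5 bits -> offset = 17

Answer: 3 0 17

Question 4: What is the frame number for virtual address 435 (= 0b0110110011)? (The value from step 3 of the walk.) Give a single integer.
vaddr = 435: l1_idx=3, l2_idx=1
L1[3] = 2; L2[2][1] = 33

Answer: 33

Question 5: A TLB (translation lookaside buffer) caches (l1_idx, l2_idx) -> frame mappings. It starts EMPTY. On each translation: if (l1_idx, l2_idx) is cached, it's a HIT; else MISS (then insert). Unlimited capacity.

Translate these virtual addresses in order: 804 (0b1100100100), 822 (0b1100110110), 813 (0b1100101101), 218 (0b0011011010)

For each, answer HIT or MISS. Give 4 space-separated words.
Answer: MISS HIT HIT MISS

Derivation:
vaddr=804: (6,1) not in TLB -> MISS, insert
vaddr=822: (6,1) in TLB -> HIT
vaddr=813: (6,1) in TLB -> HIT
vaddr=218: (1,2) not in TLB -> MISS, insert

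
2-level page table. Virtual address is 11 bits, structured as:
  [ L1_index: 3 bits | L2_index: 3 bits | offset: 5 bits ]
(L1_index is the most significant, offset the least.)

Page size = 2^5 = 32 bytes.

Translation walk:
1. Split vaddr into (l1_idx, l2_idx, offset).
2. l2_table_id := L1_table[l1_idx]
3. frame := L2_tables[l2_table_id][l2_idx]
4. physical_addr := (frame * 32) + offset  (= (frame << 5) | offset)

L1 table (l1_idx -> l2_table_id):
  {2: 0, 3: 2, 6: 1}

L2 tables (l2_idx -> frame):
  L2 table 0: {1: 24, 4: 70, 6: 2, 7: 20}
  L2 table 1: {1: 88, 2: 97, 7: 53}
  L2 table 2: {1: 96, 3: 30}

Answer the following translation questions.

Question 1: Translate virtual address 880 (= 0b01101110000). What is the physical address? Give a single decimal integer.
vaddr = 880 = 0b01101110000
Split: l1_idx=3, l2_idx=3, offset=16
L1[3] = 2
L2[2][3] = 30
paddr = 30 * 32 + 16 = 976

Answer: 976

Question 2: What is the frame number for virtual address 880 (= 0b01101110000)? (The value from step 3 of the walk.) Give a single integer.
vaddr = 880: l1_idx=3, l2_idx=3
L1[3] = 2; L2[2][3] = 30

Answer: 30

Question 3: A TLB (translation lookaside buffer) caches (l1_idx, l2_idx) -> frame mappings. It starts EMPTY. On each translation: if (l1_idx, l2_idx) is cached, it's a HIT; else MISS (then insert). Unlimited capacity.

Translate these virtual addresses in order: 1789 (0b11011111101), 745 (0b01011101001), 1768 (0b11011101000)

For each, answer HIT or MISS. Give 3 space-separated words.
Answer: MISS MISS HIT

Derivation:
vaddr=1789: (6,7) not in TLB -> MISS, insert
vaddr=745: (2,7) not in TLB -> MISS, insert
vaddr=1768: (6,7) in TLB -> HIT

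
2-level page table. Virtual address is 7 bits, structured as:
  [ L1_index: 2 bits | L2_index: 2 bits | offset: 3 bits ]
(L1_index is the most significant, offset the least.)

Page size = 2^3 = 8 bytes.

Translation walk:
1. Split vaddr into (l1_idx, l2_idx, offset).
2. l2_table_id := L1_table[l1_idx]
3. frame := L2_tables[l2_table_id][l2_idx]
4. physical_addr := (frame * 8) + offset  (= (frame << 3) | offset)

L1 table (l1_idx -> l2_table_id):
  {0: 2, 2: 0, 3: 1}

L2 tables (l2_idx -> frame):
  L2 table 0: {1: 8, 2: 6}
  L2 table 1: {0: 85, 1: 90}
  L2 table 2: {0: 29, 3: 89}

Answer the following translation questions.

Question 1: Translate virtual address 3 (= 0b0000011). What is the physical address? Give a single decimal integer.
vaddr = 3 = 0b0000011
Split: l1_idx=0, l2_idx=0, offset=3
L1[0] = 2
L2[2][0] = 29
paddr = 29 * 8 + 3 = 235

Answer: 235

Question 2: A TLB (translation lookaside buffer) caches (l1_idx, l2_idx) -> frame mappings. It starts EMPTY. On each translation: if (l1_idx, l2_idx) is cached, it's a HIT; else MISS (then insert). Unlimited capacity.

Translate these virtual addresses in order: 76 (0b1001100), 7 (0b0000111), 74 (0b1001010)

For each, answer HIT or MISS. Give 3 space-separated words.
Answer: MISS MISS HIT

Derivation:
vaddr=76: (2,1) not in TLB -> MISS, insert
vaddr=7: (0,0) not in TLB -> MISS, insert
vaddr=74: (2,1) in TLB -> HIT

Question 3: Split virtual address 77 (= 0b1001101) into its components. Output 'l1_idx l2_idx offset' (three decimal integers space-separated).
vaddr = 77 = 0b1001101
  top 2 bits -> l1_idx = 2
  next 2 bits -> l2_idx = 1
  bottom 3 bits -> offset = 5

Answer: 2 1 5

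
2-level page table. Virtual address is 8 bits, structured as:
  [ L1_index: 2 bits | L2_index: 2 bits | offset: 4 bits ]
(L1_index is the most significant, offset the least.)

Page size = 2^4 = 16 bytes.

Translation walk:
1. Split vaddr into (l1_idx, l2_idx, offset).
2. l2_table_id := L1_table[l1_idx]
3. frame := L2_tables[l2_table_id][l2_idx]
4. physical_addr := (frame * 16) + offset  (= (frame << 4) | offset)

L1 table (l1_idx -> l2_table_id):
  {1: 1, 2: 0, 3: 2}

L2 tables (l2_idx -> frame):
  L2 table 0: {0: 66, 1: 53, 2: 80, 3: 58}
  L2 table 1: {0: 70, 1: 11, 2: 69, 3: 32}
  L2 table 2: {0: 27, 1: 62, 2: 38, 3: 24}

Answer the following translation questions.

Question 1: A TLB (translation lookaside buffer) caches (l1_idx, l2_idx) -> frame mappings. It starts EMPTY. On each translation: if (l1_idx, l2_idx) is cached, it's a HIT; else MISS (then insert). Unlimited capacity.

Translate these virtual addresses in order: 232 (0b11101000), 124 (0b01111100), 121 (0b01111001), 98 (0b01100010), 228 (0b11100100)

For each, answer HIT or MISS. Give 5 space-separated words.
Answer: MISS MISS HIT MISS HIT

Derivation:
vaddr=232: (3,2) not in TLB -> MISS, insert
vaddr=124: (1,3) not in TLB -> MISS, insert
vaddr=121: (1,3) in TLB -> HIT
vaddr=98: (1,2) not in TLB -> MISS, insert
vaddr=228: (3,2) in TLB -> HIT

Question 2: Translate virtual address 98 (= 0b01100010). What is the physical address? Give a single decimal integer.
Answer: 1106

Derivation:
vaddr = 98 = 0b01100010
Split: l1_idx=1, l2_idx=2, offset=2
L1[1] = 1
L2[1][2] = 69
paddr = 69 * 16 + 2 = 1106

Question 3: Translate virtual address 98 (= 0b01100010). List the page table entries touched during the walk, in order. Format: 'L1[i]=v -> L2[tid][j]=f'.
vaddr = 98 = 0b01100010
Split: l1_idx=1, l2_idx=2, offset=2

Answer: L1[1]=1 -> L2[1][2]=69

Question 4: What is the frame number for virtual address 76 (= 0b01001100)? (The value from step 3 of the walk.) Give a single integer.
Answer: 70

Derivation:
vaddr = 76: l1_idx=1, l2_idx=0
L1[1] = 1; L2[1][0] = 70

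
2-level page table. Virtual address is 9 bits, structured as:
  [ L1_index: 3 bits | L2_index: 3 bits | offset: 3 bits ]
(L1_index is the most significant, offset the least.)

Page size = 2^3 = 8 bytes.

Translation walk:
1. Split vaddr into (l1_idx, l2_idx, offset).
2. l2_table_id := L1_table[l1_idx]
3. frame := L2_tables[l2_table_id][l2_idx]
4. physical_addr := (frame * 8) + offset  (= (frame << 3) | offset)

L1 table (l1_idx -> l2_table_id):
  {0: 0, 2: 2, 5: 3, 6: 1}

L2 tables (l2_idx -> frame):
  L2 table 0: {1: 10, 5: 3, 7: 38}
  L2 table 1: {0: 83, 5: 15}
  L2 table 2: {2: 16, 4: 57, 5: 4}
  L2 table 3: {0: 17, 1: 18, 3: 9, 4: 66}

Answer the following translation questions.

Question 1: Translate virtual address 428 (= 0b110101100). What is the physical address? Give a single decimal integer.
vaddr = 428 = 0b110101100
Split: l1_idx=6, l2_idx=5, offset=4
L1[6] = 1
L2[1][5] = 15
paddr = 15 * 8 + 4 = 124

Answer: 124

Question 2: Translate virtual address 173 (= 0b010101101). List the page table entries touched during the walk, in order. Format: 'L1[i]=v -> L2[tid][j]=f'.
Answer: L1[2]=2 -> L2[2][5]=4

Derivation:
vaddr = 173 = 0b010101101
Split: l1_idx=2, l2_idx=5, offset=5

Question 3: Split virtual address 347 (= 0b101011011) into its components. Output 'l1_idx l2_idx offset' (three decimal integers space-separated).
vaddr = 347 = 0b101011011
  top 3 bits -> l1_idx = 5
  next 3 bits -> l2_idx = 3
  bottom 3 bits -> offset = 3

Answer: 5 3 3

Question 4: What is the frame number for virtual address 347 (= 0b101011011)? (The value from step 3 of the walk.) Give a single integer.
vaddr = 347: l1_idx=5, l2_idx=3
L1[5] = 3; L2[3][3] = 9

Answer: 9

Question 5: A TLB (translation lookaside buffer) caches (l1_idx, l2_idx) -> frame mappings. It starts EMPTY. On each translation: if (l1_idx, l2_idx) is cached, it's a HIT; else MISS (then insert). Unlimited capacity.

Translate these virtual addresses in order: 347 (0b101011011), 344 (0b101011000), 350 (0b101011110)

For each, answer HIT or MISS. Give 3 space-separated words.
Answer: MISS HIT HIT

Derivation:
vaddr=347: (5,3) not in TLB -> MISS, insert
vaddr=344: (5,3) in TLB -> HIT
vaddr=350: (5,3) in TLB -> HIT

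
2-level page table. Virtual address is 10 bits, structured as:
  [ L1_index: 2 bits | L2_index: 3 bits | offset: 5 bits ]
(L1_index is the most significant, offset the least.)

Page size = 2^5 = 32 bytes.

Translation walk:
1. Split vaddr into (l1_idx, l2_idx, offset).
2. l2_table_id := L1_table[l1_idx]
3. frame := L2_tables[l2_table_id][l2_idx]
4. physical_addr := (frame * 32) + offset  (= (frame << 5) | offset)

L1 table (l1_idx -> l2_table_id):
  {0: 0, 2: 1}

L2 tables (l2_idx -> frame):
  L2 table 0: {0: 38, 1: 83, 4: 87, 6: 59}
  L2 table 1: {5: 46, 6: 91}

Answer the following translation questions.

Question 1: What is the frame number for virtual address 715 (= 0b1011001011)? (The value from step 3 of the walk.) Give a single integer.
vaddr = 715: l1_idx=2, l2_idx=6
L1[2] = 1; L2[1][6] = 91

Answer: 91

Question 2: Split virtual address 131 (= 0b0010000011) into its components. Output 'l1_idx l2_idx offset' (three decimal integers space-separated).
vaddr = 131 = 0b0010000011
  top 2 bits -> l1_idx = 0
  next 3 bits -> l2_idx = 4
  bottom 5 bits -> offset = 3

Answer: 0 4 3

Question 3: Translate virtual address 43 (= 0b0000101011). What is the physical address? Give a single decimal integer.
Answer: 2667

Derivation:
vaddr = 43 = 0b0000101011
Split: l1_idx=0, l2_idx=1, offset=11
L1[0] = 0
L2[0][1] = 83
paddr = 83 * 32 + 11 = 2667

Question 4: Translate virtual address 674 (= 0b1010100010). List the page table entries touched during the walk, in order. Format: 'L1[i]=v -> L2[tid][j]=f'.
vaddr = 674 = 0b1010100010
Split: l1_idx=2, l2_idx=5, offset=2

Answer: L1[2]=1 -> L2[1][5]=46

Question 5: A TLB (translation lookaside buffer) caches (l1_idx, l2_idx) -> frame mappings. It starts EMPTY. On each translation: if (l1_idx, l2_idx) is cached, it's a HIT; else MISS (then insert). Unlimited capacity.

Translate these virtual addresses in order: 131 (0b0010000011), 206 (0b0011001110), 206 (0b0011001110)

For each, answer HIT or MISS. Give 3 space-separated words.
vaddr=131: (0,4) not in TLB -> MISS, insert
vaddr=206: (0,6) not in TLB -> MISS, insert
vaddr=206: (0,6) in TLB -> HIT

Answer: MISS MISS HIT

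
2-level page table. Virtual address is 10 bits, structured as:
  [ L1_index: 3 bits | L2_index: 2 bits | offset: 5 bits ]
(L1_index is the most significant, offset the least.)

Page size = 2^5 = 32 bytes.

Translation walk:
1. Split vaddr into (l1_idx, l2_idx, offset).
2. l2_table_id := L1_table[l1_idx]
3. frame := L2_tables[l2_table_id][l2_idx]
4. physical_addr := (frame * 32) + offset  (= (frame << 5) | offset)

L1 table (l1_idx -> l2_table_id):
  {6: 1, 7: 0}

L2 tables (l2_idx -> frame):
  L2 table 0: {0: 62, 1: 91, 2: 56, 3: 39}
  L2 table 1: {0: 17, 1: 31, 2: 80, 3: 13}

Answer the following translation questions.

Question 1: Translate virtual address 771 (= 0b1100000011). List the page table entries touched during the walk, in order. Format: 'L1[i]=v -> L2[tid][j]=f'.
vaddr = 771 = 0b1100000011
Split: l1_idx=6, l2_idx=0, offset=3

Answer: L1[6]=1 -> L2[1][0]=17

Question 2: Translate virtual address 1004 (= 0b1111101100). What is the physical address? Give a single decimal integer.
vaddr = 1004 = 0b1111101100
Split: l1_idx=7, l2_idx=3, offset=12
L1[7] = 0
L2[0][3] = 39
paddr = 39 * 32 + 12 = 1260

Answer: 1260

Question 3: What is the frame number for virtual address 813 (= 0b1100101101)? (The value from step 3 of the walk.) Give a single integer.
vaddr = 813: l1_idx=6, l2_idx=1
L1[6] = 1; L2[1][1] = 31

Answer: 31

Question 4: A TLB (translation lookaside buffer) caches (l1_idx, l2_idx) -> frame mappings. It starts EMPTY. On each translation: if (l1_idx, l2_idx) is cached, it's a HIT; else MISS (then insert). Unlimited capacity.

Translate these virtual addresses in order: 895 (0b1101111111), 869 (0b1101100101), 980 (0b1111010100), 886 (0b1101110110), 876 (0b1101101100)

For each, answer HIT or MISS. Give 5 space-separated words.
vaddr=895: (6,3) not in TLB -> MISS, insert
vaddr=869: (6,3) in TLB -> HIT
vaddr=980: (7,2) not in TLB -> MISS, insert
vaddr=886: (6,3) in TLB -> HIT
vaddr=876: (6,3) in TLB -> HIT

Answer: MISS HIT MISS HIT HIT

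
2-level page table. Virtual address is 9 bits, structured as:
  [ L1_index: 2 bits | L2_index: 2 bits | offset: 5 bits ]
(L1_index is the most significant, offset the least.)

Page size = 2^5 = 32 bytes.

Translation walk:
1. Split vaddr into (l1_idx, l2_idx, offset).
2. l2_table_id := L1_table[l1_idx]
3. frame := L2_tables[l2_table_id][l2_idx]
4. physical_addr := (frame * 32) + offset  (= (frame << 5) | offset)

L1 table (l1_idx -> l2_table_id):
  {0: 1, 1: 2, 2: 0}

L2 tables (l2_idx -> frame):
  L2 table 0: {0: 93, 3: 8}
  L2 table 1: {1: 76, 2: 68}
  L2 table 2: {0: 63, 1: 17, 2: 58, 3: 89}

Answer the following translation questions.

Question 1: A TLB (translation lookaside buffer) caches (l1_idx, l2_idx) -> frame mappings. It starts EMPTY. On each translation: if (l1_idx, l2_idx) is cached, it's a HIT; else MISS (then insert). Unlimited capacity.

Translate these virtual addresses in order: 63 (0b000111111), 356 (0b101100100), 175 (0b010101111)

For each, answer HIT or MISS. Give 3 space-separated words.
vaddr=63: (0,1) not in TLB -> MISS, insert
vaddr=356: (2,3) not in TLB -> MISS, insert
vaddr=175: (1,1) not in TLB -> MISS, insert

Answer: MISS MISS MISS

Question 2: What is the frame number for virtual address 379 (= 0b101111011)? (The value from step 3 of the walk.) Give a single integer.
Answer: 8

Derivation:
vaddr = 379: l1_idx=2, l2_idx=3
L1[2] = 0; L2[0][3] = 8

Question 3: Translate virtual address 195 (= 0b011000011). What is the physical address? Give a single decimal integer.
vaddr = 195 = 0b011000011
Split: l1_idx=1, l2_idx=2, offset=3
L1[1] = 2
L2[2][2] = 58
paddr = 58 * 32 + 3 = 1859

Answer: 1859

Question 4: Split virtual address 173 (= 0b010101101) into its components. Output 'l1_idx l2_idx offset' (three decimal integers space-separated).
vaddr = 173 = 0b010101101
  top 2 bits -> l1_idx = 1
  next 2 bits -> l2_idx = 1
  bottom 5 bits -> offset = 13

Answer: 1 1 13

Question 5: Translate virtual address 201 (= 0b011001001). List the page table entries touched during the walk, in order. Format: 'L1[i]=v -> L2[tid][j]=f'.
Answer: L1[1]=2 -> L2[2][2]=58

Derivation:
vaddr = 201 = 0b011001001
Split: l1_idx=1, l2_idx=2, offset=9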